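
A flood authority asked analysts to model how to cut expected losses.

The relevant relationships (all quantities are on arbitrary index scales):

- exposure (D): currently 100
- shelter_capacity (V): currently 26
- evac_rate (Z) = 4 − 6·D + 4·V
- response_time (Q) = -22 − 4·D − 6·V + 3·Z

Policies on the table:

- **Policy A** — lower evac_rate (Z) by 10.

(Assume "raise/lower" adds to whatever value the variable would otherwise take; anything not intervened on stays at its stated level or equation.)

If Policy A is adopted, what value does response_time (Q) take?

Policy A (Z − 10):
  D = 100
  V = 26
  Z = 4 − 6·100 + 4·26 (−10 from intervention) = -502
  Q = -22 − 4·100 − 6·26 + 3·(-502) = -2084

-2084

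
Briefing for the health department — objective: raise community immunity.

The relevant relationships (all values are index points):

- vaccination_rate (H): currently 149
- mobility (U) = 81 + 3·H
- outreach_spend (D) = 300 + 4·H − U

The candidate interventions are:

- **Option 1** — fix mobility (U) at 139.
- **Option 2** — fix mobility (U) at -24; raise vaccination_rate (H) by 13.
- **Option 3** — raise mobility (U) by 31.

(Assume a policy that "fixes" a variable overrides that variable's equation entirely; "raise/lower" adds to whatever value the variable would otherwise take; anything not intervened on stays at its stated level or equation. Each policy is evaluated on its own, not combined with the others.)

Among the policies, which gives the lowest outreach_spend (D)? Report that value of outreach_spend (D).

Option 1 (U := 139):
  H = 149
  U = 139
  D = 300 + 4·149 − 139 = 757
Option 2 (U := -24, H + 13):
  H = 149 + 13 = 162
  U = -24
  D = 300 + 4·162 − (-24) = 972
Option 3 (U + 31):
  H = 149
  U = 81 + 3·149 (+31 from intervention) = 559
  D = 300 + 4·149 − 559 = 337
Comparing — Option 1: D=757, Option 2: D=972, Option 3: D=337. Lowest is 337 (Option 3).

337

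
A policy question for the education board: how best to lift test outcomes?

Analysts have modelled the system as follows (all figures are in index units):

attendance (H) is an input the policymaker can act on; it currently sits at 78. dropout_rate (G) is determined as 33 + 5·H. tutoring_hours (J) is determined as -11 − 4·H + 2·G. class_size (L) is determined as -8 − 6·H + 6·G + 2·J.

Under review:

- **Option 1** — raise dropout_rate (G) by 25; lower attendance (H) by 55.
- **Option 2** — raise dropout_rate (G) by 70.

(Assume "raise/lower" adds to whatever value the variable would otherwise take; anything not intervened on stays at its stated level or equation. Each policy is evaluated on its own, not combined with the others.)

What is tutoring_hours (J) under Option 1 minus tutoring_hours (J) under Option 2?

Option 1 (G + 25, H − 55):
  H = 78 − 55 = 23
  G = 33 + 5·23 (+25 from intervention) = 173
  J = -11 − 4·23 + 2·173 = 243
Option 2 (G + 70):
  H = 78
  G = 33 + 5·78 (+70 from intervention) = 493
  J = -11 − 4·78 + 2·493 = 663
J: 243 − 663 = -420

-420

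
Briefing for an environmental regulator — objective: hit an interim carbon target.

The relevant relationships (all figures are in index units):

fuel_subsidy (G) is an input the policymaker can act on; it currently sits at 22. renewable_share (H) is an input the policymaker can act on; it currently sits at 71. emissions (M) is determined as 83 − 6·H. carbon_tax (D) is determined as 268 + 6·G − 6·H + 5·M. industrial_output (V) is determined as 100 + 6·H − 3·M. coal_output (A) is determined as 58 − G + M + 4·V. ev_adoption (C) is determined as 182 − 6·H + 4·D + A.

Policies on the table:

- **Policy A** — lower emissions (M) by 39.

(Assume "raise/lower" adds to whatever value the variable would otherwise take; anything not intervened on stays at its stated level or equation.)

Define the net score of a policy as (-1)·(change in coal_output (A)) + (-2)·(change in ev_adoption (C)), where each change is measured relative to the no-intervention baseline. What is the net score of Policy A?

273

Baseline:
  G = 22
  H = 71
  M = 83 − 6·71 = -343
  D = 268 + 6·22 − 6·71 + 5·(-343) = -1741
  V = 100 + 6·71 − 3·(-343) = 1555
  A = 58 − 22 + (-343) + 4·1555 = 5913
  C = 182 − 6·71 + 4·(-1741) + 5913 = -1295
Policy A (M − 39):
  G = 22
  H = 71
  M = 83 − 6·71 (−39 from intervention) = -382
  D = 268 + 6·22 − 6·71 + 5·(-382) = -1936
  V = 100 + 6·71 − 3·(-382) = 1672
  A = 58 − 22 + (-382) + 4·1672 = 6342
  C = 182 − 6·71 + 4·(-1936) + 6342 = -1646
ΔA = 6342 − 5913 = 429; ΔC = -1646 − (-1295) = -351
Score = (-1)·429 + (-2)·(-351) = 273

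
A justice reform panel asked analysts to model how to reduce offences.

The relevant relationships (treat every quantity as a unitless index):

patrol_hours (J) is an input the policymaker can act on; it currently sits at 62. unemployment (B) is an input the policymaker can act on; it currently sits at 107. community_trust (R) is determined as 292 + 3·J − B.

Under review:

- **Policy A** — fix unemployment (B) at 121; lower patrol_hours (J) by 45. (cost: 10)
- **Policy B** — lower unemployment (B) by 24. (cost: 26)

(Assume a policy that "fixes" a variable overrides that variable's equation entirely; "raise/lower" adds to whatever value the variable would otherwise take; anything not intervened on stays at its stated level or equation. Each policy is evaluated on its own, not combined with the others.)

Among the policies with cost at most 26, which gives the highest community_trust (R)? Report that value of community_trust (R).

395

Policy A (B := 121, J − 45):
  J = 62 − 45 = 17
  B = 121
  R = 292 + 3·17 − 121 = 222
Policy B (B − 24):
  J = 62
  B = 107 − 24 = 83
  R = 292 + 3·62 − 83 = 395
Comparing — Policy A: R=222, Policy B: R=395. Highest is 395 (Policy B).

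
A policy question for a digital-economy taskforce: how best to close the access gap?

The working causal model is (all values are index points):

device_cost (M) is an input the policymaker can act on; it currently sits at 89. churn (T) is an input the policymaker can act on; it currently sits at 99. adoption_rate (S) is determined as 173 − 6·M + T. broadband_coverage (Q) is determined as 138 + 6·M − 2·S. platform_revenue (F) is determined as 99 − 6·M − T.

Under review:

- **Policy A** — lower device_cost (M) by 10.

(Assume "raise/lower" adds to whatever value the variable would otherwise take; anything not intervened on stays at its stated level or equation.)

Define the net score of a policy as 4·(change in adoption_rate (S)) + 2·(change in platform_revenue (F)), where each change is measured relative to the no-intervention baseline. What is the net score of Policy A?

Baseline:
  M = 89
  T = 99
  S = 173 − 6·89 + 99 = -262
  F = 99 − 6·89 − 99 = -534
Policy A (M − 10):
  M = 89 − 10 = 79
  T = 99
  S = 173 − 6·79 + 99 = -202
  F = 99 − 6·79 − 99 = -474
ΔS = -202 − (-262) = 60; ΔF = -474 − (-534) = 60
Score = 4·60 + 2·60 = 360

360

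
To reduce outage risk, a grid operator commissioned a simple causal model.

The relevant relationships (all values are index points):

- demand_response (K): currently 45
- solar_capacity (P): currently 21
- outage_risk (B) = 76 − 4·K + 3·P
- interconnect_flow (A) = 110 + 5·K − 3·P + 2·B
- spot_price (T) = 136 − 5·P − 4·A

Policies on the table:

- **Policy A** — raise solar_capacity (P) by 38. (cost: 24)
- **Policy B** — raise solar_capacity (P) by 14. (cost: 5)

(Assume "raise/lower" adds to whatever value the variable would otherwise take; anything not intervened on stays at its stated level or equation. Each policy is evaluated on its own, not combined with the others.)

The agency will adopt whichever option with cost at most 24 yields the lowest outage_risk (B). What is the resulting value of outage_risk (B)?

1

Policy A (P + 38):
  K = 45
  P = 21 + 38 = 59
  B = 76 − 4·45 + 3·59 = 73
Policy B (P + 14):
  K = 45
  P = 21 + 14 = 35
  B = 76 − 4·45 + 3·35 = 1
Comparing — Policy A: B=73, Policy B: B=1. Lowest is 1 (Policy B).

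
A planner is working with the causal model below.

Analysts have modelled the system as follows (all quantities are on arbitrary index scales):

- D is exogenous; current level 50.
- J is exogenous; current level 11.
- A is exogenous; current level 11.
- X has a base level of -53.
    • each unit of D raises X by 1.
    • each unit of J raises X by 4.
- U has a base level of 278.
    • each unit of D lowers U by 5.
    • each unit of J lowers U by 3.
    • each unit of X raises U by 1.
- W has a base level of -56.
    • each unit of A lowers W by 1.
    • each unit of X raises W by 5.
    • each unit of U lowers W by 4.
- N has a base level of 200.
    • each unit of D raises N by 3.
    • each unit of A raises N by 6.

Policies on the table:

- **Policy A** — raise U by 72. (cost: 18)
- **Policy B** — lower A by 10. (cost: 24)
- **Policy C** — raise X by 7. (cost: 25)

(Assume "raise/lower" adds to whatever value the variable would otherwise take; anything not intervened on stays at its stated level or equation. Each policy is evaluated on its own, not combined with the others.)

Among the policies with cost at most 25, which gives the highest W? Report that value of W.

Policy A (U + 72):
  D = 50
  J = 11
  A = 11
  X = -53 + 50 + 4·11 = 41
  U = 278 − 5·50 − 3·11 + 41 (+72 from intervention) = 108
  W = -56 − 11 + 5·41 − 4·108 = -294
Policy B (A − 10):
  D = 50
  J = 11
  A = 11 − 10 = 1
  X = -53 + 50 + 4·11 = 41
  U = 278 − 5·50 − 3·11 + 41 = 36
  W = -56 − 1 + 5·41 − 4·36 = 4
Policy C (X + 7):
  D = 50
  J = 11
  A = 11
  X = -53 + 50 + 4·11 (+7 from intervention) = 48
  U = 278 − 5·50 − 3·11 + 48 = 43
  W = -56 − 11 + 5·48 − 4·43 = 1
Comparing — Policy A: W=-294, Policy B: W=4, Policy C: W=1. Highest is 4 (Policy B).

4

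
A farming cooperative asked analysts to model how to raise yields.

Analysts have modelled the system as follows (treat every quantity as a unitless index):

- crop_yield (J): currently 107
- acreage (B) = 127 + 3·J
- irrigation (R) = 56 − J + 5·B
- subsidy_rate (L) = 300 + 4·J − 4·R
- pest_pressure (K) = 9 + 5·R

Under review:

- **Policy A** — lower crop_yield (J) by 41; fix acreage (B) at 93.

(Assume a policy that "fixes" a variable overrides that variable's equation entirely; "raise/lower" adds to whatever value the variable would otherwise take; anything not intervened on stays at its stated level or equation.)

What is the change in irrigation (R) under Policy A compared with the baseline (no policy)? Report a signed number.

-1734

Baseline:
  J = 107
  B = 127 + 3·107 = 448
  R = 56 − 107 + 5·448 = 2189
Policy A (J − 41, B := 93):
  J = 107 − 41 = 66
  B = 93
  R = 56 − 66 + 5·93 = 455
Change in R: 455 − 2189 = -1734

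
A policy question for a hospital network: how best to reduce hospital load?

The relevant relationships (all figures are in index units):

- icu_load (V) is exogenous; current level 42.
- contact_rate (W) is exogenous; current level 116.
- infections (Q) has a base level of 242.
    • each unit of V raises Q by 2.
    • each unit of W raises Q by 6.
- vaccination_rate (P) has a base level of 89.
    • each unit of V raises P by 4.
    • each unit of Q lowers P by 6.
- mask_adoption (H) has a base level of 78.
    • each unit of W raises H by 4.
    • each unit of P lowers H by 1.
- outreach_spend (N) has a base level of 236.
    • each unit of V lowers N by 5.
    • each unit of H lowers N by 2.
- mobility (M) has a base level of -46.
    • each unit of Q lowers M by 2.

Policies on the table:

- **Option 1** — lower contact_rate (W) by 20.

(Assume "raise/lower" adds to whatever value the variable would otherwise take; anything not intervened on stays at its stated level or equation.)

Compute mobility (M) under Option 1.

Option 1 (W − 20):
  V = 42
  W = 116 − 20 = 96
  Q = 242 + 2·42 + 6·96 = 902
  M = -46 − 2·902 = -1850

-1850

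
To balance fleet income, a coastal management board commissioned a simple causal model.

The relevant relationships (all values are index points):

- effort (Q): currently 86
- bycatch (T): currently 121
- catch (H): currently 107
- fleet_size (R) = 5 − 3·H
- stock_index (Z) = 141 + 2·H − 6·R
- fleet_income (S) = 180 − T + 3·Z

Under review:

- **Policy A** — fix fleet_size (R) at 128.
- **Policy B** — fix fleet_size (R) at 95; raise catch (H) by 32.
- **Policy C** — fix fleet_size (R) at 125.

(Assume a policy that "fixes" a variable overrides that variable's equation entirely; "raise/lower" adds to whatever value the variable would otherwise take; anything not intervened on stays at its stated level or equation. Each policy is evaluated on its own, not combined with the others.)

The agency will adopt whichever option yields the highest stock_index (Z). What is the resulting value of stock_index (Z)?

-151

Policy A (R := 128):
  H = 107
  R = 128
  Z = 141 + 2·107 − 6·128 = -413
Policy B (R := 95, H + 32):
  H = 107 + 32 = 139
  R = 95
  Z = 141 + 2·139 − 6·95 = -151
Policy C (R := 125):
  H = 107
  R = 125
  Z = 141 + 2·107 − 6·125 = -395
Comparing — Policy A: Z=-413, Policy B: Z=-151, Policy C: Z=-395. Highest is -151 (Policy B).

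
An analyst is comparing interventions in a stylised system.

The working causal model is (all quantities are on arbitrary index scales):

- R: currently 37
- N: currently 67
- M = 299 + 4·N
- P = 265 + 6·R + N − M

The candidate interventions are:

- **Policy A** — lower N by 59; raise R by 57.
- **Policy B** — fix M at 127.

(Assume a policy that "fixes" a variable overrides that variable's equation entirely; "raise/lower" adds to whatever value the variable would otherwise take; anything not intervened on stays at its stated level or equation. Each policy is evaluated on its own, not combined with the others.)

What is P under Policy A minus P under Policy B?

Policy A (N − 59, R + 57):
  R = 37 + 57 = 94
  N = 67 − 59 = 8
  M = 299 + 4·8 = 331
  P = 265 + 6·94 + 8 − 331 = 506
Policy B (M := 127):
  R = 37
  N = 67
  M = 127
  P = 265 + 6·37 + 67 − 127 = 427
P: 506 − 427 = 79

79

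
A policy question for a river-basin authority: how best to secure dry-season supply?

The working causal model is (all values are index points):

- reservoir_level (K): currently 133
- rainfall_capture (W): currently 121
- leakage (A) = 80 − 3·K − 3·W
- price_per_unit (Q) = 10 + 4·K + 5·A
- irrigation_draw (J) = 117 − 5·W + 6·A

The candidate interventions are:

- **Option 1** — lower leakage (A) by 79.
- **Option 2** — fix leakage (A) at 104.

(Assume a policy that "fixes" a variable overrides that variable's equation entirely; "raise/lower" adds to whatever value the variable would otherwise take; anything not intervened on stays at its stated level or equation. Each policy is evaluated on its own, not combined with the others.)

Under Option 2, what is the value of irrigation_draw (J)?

136

Option 2 (A := 104):
  K = 133
  W = 121
  A = 104
  J = 117 − 5·121 + 6·104 = 136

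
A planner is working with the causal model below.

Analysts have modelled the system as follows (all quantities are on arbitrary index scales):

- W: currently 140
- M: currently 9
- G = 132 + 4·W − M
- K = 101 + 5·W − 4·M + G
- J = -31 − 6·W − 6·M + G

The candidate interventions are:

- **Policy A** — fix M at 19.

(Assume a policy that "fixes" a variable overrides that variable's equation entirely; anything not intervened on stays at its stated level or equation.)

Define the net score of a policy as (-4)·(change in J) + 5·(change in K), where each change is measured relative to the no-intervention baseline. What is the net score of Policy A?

30

Baseline:
  W = 140
  M = 9
  G = 132 + 4·140 − 9 = 683
  K = 101 + 5·140 − 4·9 + 683 = 1448
  J = -31 − 6·140 − 6·9 + 683 = -242
Policy A (M := 19):
  W = 140
  M = 19
  G = 132 + 4·140 − 19 = 673
  K = 101 + 5·140 − 4·19 + 673 = 1398
  J = -31 − 6·140 − 6·19 + 673 = -312
ΔJ = -312 − (-242) = -70; ΔK = 1398 − 1448 = -50
Score = (-4)·(-70) + 5·(-50) = 30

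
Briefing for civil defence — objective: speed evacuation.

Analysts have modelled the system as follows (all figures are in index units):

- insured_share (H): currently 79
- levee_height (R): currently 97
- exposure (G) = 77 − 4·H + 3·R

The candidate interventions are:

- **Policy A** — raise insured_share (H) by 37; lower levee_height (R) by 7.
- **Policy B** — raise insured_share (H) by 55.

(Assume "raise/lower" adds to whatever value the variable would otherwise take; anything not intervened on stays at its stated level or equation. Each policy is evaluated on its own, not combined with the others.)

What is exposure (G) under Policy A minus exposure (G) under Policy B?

51

Policy A (H + 37, R − 7):
  H = 79 + 37 = 116
  R = 97 − 7 = 90
  G = 77 − 4·116 + 3·90 = -117
Policy B (H + 55):
  H = 79 + 55 = 134
  R = 97
  G = 77 − 4·134 + 3·97 = -168
G: -117 − (-168) = 51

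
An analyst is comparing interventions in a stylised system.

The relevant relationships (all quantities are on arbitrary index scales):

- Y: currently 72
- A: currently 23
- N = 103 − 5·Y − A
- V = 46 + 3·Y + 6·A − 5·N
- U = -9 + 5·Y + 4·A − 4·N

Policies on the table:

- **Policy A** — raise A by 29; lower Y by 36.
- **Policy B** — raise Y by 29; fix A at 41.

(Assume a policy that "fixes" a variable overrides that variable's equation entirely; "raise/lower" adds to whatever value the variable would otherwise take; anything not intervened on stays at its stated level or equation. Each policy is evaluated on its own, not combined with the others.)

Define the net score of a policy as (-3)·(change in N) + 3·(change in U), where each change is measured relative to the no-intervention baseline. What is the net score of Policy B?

3096

Baseline:
  Y = 72
  A = 23
  N = 103 − 5·72 − 23 = -280
  U = -9 + 5·72 + 4·23 − 4·(-280) = 1563
Policy B (Y + 29, A := 41):
  Y = 72 + 29 = 101
  A = 41
  N = 103 − 5·101 − 41 = -443
  U = -9 + 5·101 + 4·41 − 4·(-443) = 2432
ΔN = -443 − (-280) = -163; ΔU = 2432 − 1563 = 869
Score = (-3)·(-163) + 3·869 = 3096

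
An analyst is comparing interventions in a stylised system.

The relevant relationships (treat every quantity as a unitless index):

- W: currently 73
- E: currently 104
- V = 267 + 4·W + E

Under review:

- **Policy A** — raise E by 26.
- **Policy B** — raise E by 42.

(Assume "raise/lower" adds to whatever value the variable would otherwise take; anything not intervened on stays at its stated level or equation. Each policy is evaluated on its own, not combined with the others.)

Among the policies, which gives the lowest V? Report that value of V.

Policy A (E + 26):
  W = 73
  E = 104 + 26 = 130
  V = 267 + 4·73 + 130 = 689
Policy B (E + 42):
  W = 73
  E = 104 + 42 = 146
  V = 267 + 4·73 + 146 = 705
Comparing — Policy A: V=689, Policy B: V=705. Lowest is 689 (Policy A).

689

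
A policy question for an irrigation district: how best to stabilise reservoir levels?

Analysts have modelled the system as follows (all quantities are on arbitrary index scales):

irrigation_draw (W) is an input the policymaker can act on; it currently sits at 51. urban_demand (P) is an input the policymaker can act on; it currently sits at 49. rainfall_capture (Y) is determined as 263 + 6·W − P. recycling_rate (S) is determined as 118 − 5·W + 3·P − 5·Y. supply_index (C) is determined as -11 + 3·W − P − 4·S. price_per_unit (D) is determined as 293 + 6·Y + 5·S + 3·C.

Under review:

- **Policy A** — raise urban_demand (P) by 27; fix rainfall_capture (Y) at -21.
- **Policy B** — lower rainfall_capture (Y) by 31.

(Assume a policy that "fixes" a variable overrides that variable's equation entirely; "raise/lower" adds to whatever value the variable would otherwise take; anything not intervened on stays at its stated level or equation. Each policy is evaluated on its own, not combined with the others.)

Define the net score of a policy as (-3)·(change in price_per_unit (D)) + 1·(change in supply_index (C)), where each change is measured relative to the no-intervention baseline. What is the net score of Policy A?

Baseline:
  W = 51
  P = 49
  Y = 263 + 6·51 − 49 = 520
  S = 118 − 5·51 + 3·49 − 5·520 = -2590
  C = -11 + 3·51 − 49 − 4·(-2590) = 10453
  D = 293 + 6·520 + 5·(-2590) + 3·10453 = 21822
Policy A (P + 27, Y := -21):
  W = 51
  P = 49 + 27 = 76
  Y = -21
  S = 118 − 5·51 + 3·76 − 5·(-21) = 196
  C = -11 + 3·51 − 76 − 4·196 = -718
  D = 293 + 6·(-21) + 5·196 + 3·(-718) = -1007
ΔD = -1007 − 21822 = -22829; ΔC = -718 − 10453 = -11171
Score = (-3)·(-22829) + 1·(-11171) = 57316

57316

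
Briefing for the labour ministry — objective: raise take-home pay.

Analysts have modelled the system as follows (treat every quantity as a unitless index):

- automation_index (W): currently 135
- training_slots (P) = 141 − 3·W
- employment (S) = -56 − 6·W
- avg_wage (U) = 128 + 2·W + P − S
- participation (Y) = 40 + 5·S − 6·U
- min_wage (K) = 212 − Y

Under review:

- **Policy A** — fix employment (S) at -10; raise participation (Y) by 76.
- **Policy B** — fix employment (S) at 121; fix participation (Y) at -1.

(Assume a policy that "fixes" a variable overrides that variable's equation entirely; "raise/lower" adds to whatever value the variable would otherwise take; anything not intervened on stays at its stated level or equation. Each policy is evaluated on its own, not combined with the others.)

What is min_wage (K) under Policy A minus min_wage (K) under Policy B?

Policy A (S := -10, Y + 76):
  W = 135
  P = 141 − 3·135 = -264
  S = -10
  U = 128 + 2·135 + (-264) − (-10) = 144
  Y = 40 + 5·(-10) − 6·144 (+76 from intervention) = -798
  K = 212 − (-798) = 1010
Policy B (S := 121, Y := -1):
  W = 135
  P = 141 − 3·135 = -264
  S = 121
  U = 128 + 2·135 + (-264) − 121 = 13
  Y = -1
  K = 212 − (-1) = 213
K: 1010 − 213 = 797

797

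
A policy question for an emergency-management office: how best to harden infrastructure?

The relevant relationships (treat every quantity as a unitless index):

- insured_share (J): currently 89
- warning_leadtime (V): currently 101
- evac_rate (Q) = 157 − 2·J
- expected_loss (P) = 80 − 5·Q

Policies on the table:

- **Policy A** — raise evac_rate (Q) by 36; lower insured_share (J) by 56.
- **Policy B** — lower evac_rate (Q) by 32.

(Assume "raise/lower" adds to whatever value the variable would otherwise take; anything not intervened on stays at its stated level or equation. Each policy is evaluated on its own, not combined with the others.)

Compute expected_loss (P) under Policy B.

Policy B (Q − 32):
  J = 89
  Q = 157 − 2·89 (−32 from intervention) = -53
  P = 80 − 5·(-53) = 345

345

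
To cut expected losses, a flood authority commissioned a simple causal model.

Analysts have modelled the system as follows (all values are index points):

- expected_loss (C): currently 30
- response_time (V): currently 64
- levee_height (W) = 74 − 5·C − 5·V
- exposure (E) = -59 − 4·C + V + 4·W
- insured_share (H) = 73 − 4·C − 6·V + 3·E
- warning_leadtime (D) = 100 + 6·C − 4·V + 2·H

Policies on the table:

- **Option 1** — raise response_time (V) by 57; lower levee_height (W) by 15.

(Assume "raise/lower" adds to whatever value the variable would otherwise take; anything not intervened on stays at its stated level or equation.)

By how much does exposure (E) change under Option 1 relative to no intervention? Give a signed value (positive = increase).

-1143

Baseline:
  C = 30
  V = 64
  W = 74 − 5·30 − 5·64 = -396
  E = -59 − 4·30 + 64 + 4·(-396) = -1699
Option 1 (V + 57, W − 15):
  C = 30
  V = 64 + 57 = 121
  W = 74 − 5·30 − 5·121 (−15 from intervention) = -696
  E = -59 − 4·30 + 121 + 4·(-696) = -2842
Change in E: -2842 − (-1699) = -1143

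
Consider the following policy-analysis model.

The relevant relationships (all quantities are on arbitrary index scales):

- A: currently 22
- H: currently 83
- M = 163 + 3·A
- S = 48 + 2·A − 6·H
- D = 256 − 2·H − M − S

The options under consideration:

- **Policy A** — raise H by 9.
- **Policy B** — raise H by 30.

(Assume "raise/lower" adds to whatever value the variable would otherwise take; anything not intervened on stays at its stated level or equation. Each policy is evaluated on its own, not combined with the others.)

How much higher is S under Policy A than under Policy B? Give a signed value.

Policy A (H + 9):
  A = 22
  H = 83 + 9 = 92
  S = 48 + 2·22 − 6·92 = -460
Policy B (H + 30):
  A = 22
  H = 83 + 30 = 113
  S = 48 + 2·22 − 6·113 = -586
S: -460 − (-586) = 126

126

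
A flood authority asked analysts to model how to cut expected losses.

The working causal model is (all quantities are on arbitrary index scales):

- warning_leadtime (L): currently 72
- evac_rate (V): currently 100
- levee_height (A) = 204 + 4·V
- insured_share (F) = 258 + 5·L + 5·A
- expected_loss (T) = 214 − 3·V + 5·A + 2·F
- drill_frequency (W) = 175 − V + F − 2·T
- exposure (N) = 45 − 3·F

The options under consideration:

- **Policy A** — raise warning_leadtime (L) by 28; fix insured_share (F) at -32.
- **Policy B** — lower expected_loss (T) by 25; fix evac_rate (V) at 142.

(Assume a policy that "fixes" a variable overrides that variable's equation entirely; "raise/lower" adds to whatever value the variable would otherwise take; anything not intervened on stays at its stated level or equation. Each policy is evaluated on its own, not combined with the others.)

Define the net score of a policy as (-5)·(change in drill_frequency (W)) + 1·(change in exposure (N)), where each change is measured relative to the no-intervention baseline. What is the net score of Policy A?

-44040

Baseline:
  L = 72
  V = 100
  A = 204 + 4·100 = 604
  F = 258 + 5·72 + 5·604 = 3638
  T = 214 − 3·100 + 5·604 + 2·3638 = 10210
  W = 175 − 100 + 3638 − 2·10210 = -16707
  N = 45 − 3·3638 = -10869
Policy A (L + 28, F := -32):
  L = 72 + 28 = 100
  V = 100
  A = 204 + 4·100 = 604
  F = -32
  T = 214 − 3·100 + 5·604 + 2·(-32) = 2870
  W = 175 − 100 + (-32) − 2·2870 = -5697
  N = 45 − 3·(-32) = 141
ΔW = -5697 − (-16707) = 11010; ΔN = 141 − (-10869) = 11010
Score = (-5)·11010 + 1·11010 = -44040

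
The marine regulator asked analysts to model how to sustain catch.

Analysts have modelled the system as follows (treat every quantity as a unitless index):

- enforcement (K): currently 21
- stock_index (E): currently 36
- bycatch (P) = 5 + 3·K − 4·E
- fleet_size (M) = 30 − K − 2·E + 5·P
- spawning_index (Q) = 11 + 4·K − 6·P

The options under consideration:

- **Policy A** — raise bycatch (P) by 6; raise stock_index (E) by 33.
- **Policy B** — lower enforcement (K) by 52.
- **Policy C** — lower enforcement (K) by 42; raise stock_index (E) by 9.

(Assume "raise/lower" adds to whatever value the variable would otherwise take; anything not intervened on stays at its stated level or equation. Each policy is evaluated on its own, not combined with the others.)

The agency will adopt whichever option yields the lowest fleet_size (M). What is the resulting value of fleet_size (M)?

-1229

Policy A (P + 6, E + 33):
  K = 21
  E = 36 + 33 = 69
  P = 5 + 3·21 − 4·69 (+6 from intervention) = -202
  M = 30 − 21 − 2·69 + 5·(-202) = -1139
Policy B (K − 52):
  K = 21 − 52 = -31
  E = 36
  P = 5 + 3·(-31) − 4·36 = -232
  M = 30 − (-31) − 2·36 + 5·(-232) = -1171
Policy C (K − 42, E + 9):
  K = 21 − 42 = -21
  E = 36 + 9 = 45
  P = 5 + 3·(-21) − 4·45 = -238
  M = 30 − (-21) − 2·45 + 5·(-238) = -1229
Comparing — Policy A: M=-1139, Policy B: M=-1171, Policy C: M=-1229. Lowest is -1229 (Policy C).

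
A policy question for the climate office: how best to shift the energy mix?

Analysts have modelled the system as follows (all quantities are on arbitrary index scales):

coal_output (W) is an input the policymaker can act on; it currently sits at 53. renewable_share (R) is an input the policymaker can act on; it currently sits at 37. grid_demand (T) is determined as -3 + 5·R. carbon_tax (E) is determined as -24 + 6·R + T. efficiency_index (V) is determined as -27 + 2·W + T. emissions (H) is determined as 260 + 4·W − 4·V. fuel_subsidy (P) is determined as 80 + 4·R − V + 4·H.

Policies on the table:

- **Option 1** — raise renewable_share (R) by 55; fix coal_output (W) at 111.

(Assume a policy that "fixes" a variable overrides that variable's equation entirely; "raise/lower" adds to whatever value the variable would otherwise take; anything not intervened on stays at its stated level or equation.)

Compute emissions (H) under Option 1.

Option 1 (R + 55, W := 111):
  W = 111
  R = 37 + 55 = 92
  T = -3 + 5·92 = 457
  V = -27 + 2·111 + 457 = 652
  H = 260 + 4·111 − 4·652 = -1904

-1904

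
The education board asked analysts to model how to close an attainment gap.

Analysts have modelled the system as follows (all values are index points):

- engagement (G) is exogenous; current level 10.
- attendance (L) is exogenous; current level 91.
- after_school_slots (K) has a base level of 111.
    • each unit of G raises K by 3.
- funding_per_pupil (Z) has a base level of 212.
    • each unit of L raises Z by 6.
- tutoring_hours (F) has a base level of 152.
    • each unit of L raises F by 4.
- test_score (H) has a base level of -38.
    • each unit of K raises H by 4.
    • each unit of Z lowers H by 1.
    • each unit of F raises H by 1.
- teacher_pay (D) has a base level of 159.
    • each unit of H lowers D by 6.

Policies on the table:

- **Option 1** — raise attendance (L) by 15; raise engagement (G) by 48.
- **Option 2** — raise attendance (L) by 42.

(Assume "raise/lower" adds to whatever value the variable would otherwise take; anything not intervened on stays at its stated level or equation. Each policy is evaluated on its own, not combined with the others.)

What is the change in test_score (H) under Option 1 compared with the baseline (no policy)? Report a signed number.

Baseline:
  G = 10
  L = 91
  K = 111 + 3·10 = 141
  Z = 212 + 6·91 = 758
  F = 152 + 4·91 = 516
  H = -38 + 4·141 − 758 + 516 = 284
Option 1 (L + 15, G + 48):
  G = 10 + 48 = 58
  L = 91 + 15 = 106
  K = 111 + 3·58 = 285
  Z = 212 + 6·106 = 848
  F = 152 + 4·106 = 576
  H = -38 + 4·285 − 848 + 576 = 830
Change in H: 830 − 284 = 546

546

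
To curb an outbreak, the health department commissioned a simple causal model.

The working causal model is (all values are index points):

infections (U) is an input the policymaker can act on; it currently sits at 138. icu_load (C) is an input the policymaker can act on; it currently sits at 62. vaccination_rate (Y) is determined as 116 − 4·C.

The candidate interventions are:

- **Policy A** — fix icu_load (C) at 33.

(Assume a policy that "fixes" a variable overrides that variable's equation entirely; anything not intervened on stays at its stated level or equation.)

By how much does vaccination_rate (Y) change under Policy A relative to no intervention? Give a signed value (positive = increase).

116

Baseline:
  C = 62
  Y = 116 − 4·62 = -132
Policy A (C := 33):
  C = 33
  Y = 116 − 4·33 = -16
Change in Y: -16 − (-132) = 116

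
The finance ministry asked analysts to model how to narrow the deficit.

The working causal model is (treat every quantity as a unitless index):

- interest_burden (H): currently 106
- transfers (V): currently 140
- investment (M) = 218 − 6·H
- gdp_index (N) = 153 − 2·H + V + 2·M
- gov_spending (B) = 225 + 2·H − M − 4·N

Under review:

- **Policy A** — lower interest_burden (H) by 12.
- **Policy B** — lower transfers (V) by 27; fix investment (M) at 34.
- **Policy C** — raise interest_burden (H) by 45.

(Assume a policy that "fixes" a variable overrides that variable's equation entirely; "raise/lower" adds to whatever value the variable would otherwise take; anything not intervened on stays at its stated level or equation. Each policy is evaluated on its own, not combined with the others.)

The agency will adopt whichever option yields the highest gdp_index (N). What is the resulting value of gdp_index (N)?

Policy A (H − 12):
  H = 106 − 12 = 94
  V = 140
  M = 218 − 6·94 = -346
  N = 153 − 2·94 + 140 + 2·(-346) = -587
Policy B (V − 27, M := 34):
  H = 106
  V = 140 − 27 = 113
  M = 34
  N = 153 − 2·106 + 113 + 2·34 = 122
Policy C (H + 45):
  H = 106 + 45 = 151
  V = 140
  M = 218 − 6·151 = -688
  N = 153 − 2·151 + 140 + 2·(-688) = -1385
Comparing — Policy A: N=-587, Policy B: N=122, Policy C: N=-1385. Highest is 122 (Policy B).

122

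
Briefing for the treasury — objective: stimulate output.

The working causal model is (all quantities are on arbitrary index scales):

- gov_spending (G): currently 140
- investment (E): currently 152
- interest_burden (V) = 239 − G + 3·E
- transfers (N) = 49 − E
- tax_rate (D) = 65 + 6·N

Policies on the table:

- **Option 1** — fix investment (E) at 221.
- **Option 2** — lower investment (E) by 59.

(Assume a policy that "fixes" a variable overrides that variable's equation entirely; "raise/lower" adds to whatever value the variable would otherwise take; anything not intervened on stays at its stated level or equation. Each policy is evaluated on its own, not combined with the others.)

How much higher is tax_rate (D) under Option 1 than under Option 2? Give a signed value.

-768

Option 1 (E := 221):
  E = 221
  N = 49 − 221 = -172
  D = 65 + 6·(-172) = -967
Option 2 (E − 59):
  E = 152 − 59 = 93
  N = 49 − 93 = -44
  D = 65 + 6·(-44) = -199
D: -967 − (-199) = -768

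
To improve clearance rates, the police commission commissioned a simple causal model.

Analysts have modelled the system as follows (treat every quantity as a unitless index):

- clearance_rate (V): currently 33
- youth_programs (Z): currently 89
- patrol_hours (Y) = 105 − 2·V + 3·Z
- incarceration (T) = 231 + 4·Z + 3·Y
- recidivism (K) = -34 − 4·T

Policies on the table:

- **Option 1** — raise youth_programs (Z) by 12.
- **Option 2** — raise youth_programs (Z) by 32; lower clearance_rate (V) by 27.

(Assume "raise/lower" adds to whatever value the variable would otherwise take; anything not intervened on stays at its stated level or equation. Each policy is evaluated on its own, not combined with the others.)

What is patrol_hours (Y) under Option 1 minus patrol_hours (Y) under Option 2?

Option 1 (Z + 12):
  V = 33
  Z = 89 + 12 = 101
  Y = 105 − 2·33 + 3·101 = 342
Option 2 (Z + 32, V − 27):
  V = 33 − 27 = 6
  Z = 89 + 32 = 121
  Y = 105 − 2·6 + 3·121 = 456
Y: 342 − 456 = -114

-114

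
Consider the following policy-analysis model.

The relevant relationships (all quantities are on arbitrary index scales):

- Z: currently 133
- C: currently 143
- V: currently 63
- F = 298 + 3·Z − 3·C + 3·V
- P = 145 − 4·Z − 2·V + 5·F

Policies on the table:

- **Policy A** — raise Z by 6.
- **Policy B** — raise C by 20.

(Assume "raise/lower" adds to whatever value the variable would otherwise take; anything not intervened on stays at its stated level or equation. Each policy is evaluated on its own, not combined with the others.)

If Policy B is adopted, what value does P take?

1472

Policy B (C + 20):
  Z = 133
  C = 143 + 20 = 163
  V = 63
  F = 298 + 3·133 − 3·163 + 3·63 = 397
  P = 145 − 4·133 − 2·63 + 5·397 = 1472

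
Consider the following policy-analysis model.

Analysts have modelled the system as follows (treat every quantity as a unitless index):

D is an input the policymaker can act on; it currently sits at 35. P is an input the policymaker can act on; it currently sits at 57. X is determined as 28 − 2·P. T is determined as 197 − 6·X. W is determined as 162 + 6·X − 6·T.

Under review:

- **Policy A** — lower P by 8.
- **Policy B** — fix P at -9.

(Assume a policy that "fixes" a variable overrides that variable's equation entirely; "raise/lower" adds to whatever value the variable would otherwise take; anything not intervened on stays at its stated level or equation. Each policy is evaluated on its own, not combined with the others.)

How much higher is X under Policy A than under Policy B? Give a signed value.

Policy A (P − 8):
  P = 57 − 8 = 49
  X = 28 − 2·49 = -70
Policy B (P := -9):
  P = -9
  X = 28 − 2·(-9) = 46
X: -70 − 46 = -116

-116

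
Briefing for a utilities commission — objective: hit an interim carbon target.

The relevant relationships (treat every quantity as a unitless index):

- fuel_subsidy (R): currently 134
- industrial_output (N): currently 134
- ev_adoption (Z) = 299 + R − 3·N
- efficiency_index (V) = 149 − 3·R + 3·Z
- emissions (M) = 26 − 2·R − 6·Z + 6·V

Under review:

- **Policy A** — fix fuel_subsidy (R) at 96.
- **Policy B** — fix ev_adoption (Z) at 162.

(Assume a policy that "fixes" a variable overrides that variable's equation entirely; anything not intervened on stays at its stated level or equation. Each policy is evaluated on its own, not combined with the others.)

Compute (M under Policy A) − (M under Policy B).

Policy A (R := 96):
  R = 96
  N = 134
  Z = 299 + 96 − 3·134 = -7
  V = 149 − 3·96 + 3·(-7) = -160
  M = 26 − 2·96 − 6·(-7) + 6·(-160) = -1084
Policy B (Z := 162):
  R = 134
  N = 134
  Z = 162
  V = 149 − 3·134 + 3·162 = 233
  M = 26 − 2·134 − 6·162 + 6·233 = 184
M: -1084 − 184 = -1268

-1268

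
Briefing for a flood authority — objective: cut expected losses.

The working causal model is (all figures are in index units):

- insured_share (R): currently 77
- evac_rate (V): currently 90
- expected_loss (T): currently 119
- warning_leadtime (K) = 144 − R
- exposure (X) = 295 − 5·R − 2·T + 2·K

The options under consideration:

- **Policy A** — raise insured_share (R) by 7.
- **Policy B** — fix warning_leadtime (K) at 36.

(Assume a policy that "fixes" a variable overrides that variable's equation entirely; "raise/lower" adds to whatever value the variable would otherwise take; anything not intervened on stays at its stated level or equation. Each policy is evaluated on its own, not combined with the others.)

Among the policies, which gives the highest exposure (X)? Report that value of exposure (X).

Policy A (R + 7):
  R = 77 + 7 = 84
  T = 119
  K = 144 − 84 = 60
  X = 295 − 5·84 − 2·119 + 2·60 = -243
Policy B (K := 36):
  R = 77
  T = 119
  K = 36
  X = 295 − 5·77 − 2·119 + 2·36 = -256
Comparing — Policy A: X=-243, Policy B: X=-256. Highest is -243 (Policy A).

-243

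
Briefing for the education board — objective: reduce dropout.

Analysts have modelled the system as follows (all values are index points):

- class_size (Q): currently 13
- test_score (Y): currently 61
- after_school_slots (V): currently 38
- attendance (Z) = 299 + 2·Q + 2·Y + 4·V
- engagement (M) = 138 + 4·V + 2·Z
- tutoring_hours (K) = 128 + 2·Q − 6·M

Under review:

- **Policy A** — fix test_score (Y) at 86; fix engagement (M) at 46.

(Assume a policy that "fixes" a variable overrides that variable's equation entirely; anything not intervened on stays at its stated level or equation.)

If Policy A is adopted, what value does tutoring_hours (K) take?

Policy A (Y := 86, M := 46):
  Q = 13
  Y = 86
  V = 38
  Z = 299 + 2·13 + 2·86 + 4·38 = 649
  M = 46
  K = 128 + 2·13 − 6·46 = -122

-122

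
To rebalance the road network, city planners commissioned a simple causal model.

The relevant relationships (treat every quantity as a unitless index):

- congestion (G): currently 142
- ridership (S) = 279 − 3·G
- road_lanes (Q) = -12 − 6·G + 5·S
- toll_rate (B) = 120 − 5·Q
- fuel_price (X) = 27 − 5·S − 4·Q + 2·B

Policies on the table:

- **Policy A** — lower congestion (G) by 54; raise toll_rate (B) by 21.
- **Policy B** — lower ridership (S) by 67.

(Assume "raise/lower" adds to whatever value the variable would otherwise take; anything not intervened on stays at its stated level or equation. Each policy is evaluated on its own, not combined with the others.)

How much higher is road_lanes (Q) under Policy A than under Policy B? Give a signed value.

Policy A (G − 54, B + 21):
  G = 142 − 54 = 88
  S = 279 − 3·88 = 15
  Q = -12 − 6·88 + 5·15 = -465
Policy B (S − 67):
  G = 142
  S = 279 − 3·142 (−67 from intervention) = -214
  Q = -12 − 6·142 + 5·(-214) = -1934
Q: -465 − (-1934) = 1469

1469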